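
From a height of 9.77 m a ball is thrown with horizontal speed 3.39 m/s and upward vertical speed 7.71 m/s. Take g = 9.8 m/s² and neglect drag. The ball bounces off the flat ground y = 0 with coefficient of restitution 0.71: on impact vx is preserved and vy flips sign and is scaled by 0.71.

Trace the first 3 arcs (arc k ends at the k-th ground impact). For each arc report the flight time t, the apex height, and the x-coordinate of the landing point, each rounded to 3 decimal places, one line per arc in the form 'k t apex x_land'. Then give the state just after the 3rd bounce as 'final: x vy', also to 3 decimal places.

1 2.403 12.803 8.147
2 2.295 6.454 15.928
3 1.630 3.253 21.452
final: 21.452 5.670

Arc 1: start y=9.770, vy=7.710 → t=2.403, apex=12.803, x_land=8.147, impact vy=-15.841
  bounce: vy ← 0.71·15.841 = 11.247
Arc 2: start y=0.000, vy=11.247 → t=2.295, apex=6.454, x_land=15.928, impact vy=-11.247
  bounce: vy ← 0.71·11.247 = 7.985
Arc 3: start y=0.000, vy=7.985 → t=1.630, apex=3.253, x_land=21.452, impact vy=-7.985
  bounce: vy ← 0.71·7.985 = 5.670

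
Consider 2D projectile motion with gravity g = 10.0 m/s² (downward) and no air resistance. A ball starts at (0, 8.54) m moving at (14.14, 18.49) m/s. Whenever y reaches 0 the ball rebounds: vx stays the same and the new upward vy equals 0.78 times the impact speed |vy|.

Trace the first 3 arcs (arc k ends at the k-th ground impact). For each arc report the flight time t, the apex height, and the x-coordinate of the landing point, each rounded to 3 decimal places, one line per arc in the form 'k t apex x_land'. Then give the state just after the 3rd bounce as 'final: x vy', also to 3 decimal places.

Arc 1: start y=8.540, vy=18.490 → t=4.113, apex=25.634, x_land=58.161, impact vy=-22.642
  bounce: vy ← 0.78·22.642 = 17.661
Arc 2: start y=0.000, vy=17.661 → t=3.532, apex=15.596, x_land=108.107, impact vy=-17.661
  bounce: vy ← 0.78·17.661 = 13.776
Arc 3: start y=0.000, vy=13.776 → t=2.755, apex=9.488, x_land=147.064, impact vy=-13.776
  bounce: vy ← 0.78·13.776 = 10.745

1 4.113 25.634 58.161
2 3.532 15.596 108.107
3 2.755 9.488 147.064
final: 147.064 10.745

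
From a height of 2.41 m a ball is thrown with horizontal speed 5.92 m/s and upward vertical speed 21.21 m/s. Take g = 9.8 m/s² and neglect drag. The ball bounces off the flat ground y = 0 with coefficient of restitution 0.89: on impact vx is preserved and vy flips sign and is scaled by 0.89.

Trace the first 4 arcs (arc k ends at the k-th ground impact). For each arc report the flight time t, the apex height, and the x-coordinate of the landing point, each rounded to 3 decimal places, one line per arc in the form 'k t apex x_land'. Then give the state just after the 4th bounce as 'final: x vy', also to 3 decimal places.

Arc 1: start y=2.410, vy=21.210 → t=4.439, apex=25.362, x_land=26.281, impact vy=-22.296
  bounce: vy ← 0.89·22.296 = 19.843
Arc 2: start y=0.000, vy=19.843 → t=4.050, apex=20.089, x_land=50.255, impact vy=-19.843
  bounce: vy ← 0.89·19.843 = 17.660
Arc 3: start y=0.000, vy=17.660 → t=3.604, apex=15.913, x_land=71.592, impact vy=-17.660
  bounce: vy ← 0.89·17.660 = 15.718
Arc 4: start y=0.000, vy=15.718 → t=3.208, apex=12.605, x_land=90.581, impact vy=-15.718
  bounce: vy ← 0.89·15.718 = 13.989

1 4.439 25.362 26.281
2 4.050 20.089 50.255
3 3.604 15.913 71.592
4 3.208 12.605 90.581
final: 90.581 13.989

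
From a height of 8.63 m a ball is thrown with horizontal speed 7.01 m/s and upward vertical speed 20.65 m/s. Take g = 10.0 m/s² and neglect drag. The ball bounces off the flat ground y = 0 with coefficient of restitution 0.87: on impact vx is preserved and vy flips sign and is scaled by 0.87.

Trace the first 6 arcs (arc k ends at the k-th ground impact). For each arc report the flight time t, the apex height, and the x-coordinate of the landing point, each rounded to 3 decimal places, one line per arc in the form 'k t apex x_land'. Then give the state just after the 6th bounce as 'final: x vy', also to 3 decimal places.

Arc 1: start y=8.630, vy=20.650 → t=4.512, apex=29.951, x_land=31.633, impact vy=-24.475
  bounce: vy ← 0.87·24.475 = 21.293
Arc 2: start y=0.000, vy=21.293 → t=4.259, apex=22.670, x_land=61.486, impact vy=-21.293
  bounce: vy ← 0.87·21.293 = 18.525
Arc 3: start y=0.000, vy=18.525 → t=3.705, apex=17.159, x_land=87.458, impact vy=-18.525
  bounce: vy ← 0.87·18.525 = 16.117
Arc 4: start y=0.000, vy=16.117 → t=3.223, apex=12.988, x_land=110.054, impact vy=-16.117
  bounce: vy ← 0.87·16.117 = 14.022
Arc 5: start y=0.000, vy=14.022 → t=2.804, apex=9.830, x_land=129.712, impact vy=-14.022
  bounce: vy ← 0.87·14.022 = 12.199
Arc 6: start y=0.000, vy=12.199 → t=2.440, apex=7.441, x_land=146.815, impact vy=-12.199
  bounce: vy ← 0.87·12.199 = 10.613

1 4.512 29.951 31.633
2 4.259 22.670 61.486
3 3.705 17.159 87.458
4 3.223 12.988 110.054
5 2.804 9.830 129.712
6 2.440 7.441 146.815
final: 146.815 10.613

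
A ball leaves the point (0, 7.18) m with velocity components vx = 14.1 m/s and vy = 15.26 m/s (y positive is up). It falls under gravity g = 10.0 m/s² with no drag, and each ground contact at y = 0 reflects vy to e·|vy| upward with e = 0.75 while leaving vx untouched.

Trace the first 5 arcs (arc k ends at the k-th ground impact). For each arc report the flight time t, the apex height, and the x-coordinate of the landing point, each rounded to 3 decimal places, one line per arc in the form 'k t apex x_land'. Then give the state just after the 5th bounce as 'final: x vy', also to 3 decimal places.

Arc 1: start y=7.180, vy=15.260 → t=3.466, apex=18.823, x_land=48.875, impact vy=-19.403
  bounce: vy ← 0.75·19.403 = 14.552
Arc 2: start y=0.000, vy=14.552 → t=2.910, apex=10.588, x_land=89.911, impact vy=-14.552
  bounce: vy ← 0.75·14.552 = 10.914
Arc 3: start y=0.000, vy=10.914 → t=2.183, apex=5.956, x_land=120.689, impact vy=-10.914
  bounce: vy ← 0.75·10.914 = 8.186
Arc 4: start y=0.000, vy=8.186 → t=1.637, apex=3.350, x_land=143.772, impact vy=-8.186
  bounce: vy ← 0.75·8.186 = 6.139
Arc 5: start y=0.000, vy=6.139 → t=1.228, apex=1.884, x_land=161.085, impact vy=-6.139
  bounce: vy ← 0.75·6.139 = 4.604

1 3.466 18.823 48.875
2 2.910 10.588 89.911
3 2.183 5.956 120.689
4 1.637 3.350 143.772
5 1.228 1.884 161.085
final: 161.085 4.604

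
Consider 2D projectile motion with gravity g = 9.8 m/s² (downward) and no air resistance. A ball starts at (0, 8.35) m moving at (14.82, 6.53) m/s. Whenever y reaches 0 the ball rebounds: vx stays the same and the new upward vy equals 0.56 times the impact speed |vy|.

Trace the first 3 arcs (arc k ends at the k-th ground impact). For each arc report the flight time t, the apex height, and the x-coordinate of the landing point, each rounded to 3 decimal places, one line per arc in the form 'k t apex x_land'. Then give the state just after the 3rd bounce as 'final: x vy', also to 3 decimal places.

1 2.132 10.526 31.596
2 1.642 3.301 55.923
3 0.919 1.035 69.546
final: 69.546 2.522

Arc 1: start y=8.350, vy=6.530 → t=2.132, apex=10.526, x_land=31.596, impact vy=-14.363
  bounce: vy ← 0.56·14.363 = 8.043
Arc 2: start y=0.000, vy=8.043 → t=1.642, apex=3.301, x_land=55.923, impact vy=-8.043
  bounce: vy ← 0.56·8.043 = 4.504
Arc 3: start y=0.000, vy=4.504 → t=0.919, apex=1.035, x_land=69.546, impact vy=-4.504
  bounce: vy ← 0.56·4.504 = 2.522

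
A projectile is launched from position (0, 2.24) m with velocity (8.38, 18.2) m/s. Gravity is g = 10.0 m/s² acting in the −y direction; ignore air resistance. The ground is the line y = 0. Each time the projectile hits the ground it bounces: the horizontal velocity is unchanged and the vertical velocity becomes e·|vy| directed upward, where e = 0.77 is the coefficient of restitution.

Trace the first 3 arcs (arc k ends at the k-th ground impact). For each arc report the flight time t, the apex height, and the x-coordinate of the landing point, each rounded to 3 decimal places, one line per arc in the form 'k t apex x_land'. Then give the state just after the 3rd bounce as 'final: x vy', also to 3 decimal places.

Arc 1: start y=2.240, vy=18.200 → t=3.759, apex=18.802, x_land=31.502, impact vy=-19.392
  bounce: vy ← 0.77·19.392 = 14.932
Arc 2: start y=0.000, vy=14.932 → t=2.986, apex=11.148, x_land=56.527, impact vy=-14.932
  bounce: vy ← 0.77·14.932 = 11.497
Arc 3: start y=0.000, vy=11.497 → t=2.299, apex=6.609, x_land=75.797, impact vy=-11.497
  bounce: vy ← 0.77·11.497 = 8.853

1 3.759 18.802 31.502
2 2.986 11.148 56.527
3 2.299 6.609 75.797
final: 75.797 8.853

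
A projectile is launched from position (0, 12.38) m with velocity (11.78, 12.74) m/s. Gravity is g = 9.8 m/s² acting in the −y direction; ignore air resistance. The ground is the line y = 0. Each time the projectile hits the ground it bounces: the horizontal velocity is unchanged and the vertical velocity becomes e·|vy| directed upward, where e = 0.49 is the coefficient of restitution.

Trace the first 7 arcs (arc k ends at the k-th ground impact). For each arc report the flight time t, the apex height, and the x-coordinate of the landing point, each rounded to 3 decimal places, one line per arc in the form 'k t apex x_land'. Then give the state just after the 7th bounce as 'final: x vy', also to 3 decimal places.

Arc 1: start y=12.380, vy=12.740 → t=3.353, apex=20.661, x_land=39.503, impact vy=-20.124
  bounce: vy ← 0.49·20.124 = 9.861
Arc 2: start y=0.000, vy=9.861 → t=2.012, apex=4.961, x_land=63.209, impact vy=-9.861
  bounce: vy ← 0.49·9.861 = 4.832
Arc 3: start y=0.000, vy=4.832 → t=0.986, apex=1.191, x_land=74.824, impact vy=-4.832
  bounce: vy ← 0.49·4.832 = 2.368
Arc 4: start y=0.000, vy=2.368 → t=0.483, apex=0.286, x_land=80.516, impact vy=-2.368
  bounce: vy ← 0.49·2.368 = 1.160
Arc 5: start y=0.000, vy=1.160 → t=0.237, apex=0.069, x_land=83.305, impact vy=-1.160
  bounce: vy ← 0.49·1.160 = 0.568
Arc 6: start y=0.000, vy=0.568 → t=0.116, apex=0.016, x_land=84.672, impact vy=-0.568
  bounce: vy ← 0.49·0.568 = 0.279
Arc 7: start y=0.000, vy=0.279 → t=0.057, apex=0.004, x_land=85.341, impact vy=-0.279
  bounce: vy ← 0.49·0.279 = 0.136

1 3.353 20.661 39.503
2 2.012 4.961 63.209
3 0.986 1.191 74.824
4 0.483 0.286 80.516
5 0.237 0.069 83.305
6 0.116 0.016 84.672
7 0.057 0.004 85.341
final: 85.341 0.136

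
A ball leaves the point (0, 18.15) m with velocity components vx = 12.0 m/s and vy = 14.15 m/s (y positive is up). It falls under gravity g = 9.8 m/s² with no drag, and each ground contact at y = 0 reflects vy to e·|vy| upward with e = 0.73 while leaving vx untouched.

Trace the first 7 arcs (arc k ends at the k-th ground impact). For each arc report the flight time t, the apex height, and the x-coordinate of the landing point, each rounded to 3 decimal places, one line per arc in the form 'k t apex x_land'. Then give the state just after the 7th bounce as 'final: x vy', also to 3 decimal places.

1 3.850 28.365 46.199
2 3.513 15.116 88.352
3 2.564 8.055 119.124
4 1.872 4.293 141.587
5 1.367 2.288 157.985
6 0.998 1.219 169.956
7 0.728 0.650 178.695
final: 178.695 2.605

Arc 1: start y=18.150, vy=14.150 → t=3.850, apex=28.365, x_land=46.199, impact vy=-23.579
  bounce: vy ← 0.73·23.579 = 17.213
Arc 2: start y=0.000, vy=17.213 → t=3.513, apex=15.116, x_land=88.352, impact vy=-17.213
  bounce: vy ← 0.73·17.213 = 12.565
Arc 3: start y=0.000, vy=12.565 → t=2.564, apex=8.055, x_land=119.124, impact vy=-12.565
  bounce: vy ← 0.73·12.565 = 9.173
Arc 4: start y=0.000, vy=9.173 → t=1.872, apex=4.293, x_land=141.587, impact vy=-9.173
  bounce: vy ← 0.73·9.173 = 6.696
Arc 5: start y=0.000, vy=6.696 → t=1.367, apex=2.288, x_land=157.985, impact vy=-6.696
  bounce: vy ← 0.73·6.696 = 4.888
Arc 6: start y=0.000, vy=4.888 → t=0.998, apex=1.219, x_land=169.956, impact vy=-4.888
  bounce: vy ← 0.73·4.888 = 3.568
Arc 7: start y=0.000, vy=3.568 → t=0.728, apex=0.650, x_land=178.695, impact vy=-3.568
  bounce: vy ← 0.73·3.568 = 2.605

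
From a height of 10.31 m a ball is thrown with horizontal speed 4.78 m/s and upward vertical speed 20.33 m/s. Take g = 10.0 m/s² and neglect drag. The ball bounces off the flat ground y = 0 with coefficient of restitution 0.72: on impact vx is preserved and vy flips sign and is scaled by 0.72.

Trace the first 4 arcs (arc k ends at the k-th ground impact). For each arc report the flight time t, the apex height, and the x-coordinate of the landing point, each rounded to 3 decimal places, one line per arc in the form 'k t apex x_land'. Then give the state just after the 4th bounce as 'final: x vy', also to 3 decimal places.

Arc 1: start y=10.310, vy=20.330 → t=4.522, apex=30.975, x_land=21.615, impact vy=-24.890
  bounce: vy ← 0.72·24.890 = 17.921
Arc 2: start y=0.000, vy=17.921 → t=3.584, apex=16.058, x_land=38.747, impact vy=-17.921
  bounce: vy ← 0.72·17.921 = 12.903
Arc 3: start y=0.000, vy=12.903 → t=2.581, apex=8.324, x_land=51.083, impact vy=-12.903
  bounce: vy ← 0.72·12.903 = 9.290
Arc 4: start y=0.000, vy=9.290 → t=1.858, apex=4.315, x_land=59.964, impact vy=-9.290
  bounce: vy ← 0.72·9.290 = 6.689

1 4.522 30.975 21.615
2 3.584 16.058 38.747
3 2.581 8.324 51.083
4 1.858 4.315 59.964
final: 59.964 6.689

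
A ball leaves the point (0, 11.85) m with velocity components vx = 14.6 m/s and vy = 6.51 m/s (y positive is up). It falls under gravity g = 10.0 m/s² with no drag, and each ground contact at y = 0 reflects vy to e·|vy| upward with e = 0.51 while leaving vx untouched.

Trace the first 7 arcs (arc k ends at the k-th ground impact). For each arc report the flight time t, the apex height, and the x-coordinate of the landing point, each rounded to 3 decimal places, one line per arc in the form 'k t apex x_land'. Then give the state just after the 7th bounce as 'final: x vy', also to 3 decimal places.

Arc 1: start y=11.850, vy=6.510 → t=2.322, apex=13.969, x_land=33.908, impact vy=-16.715
  bounce: vy ← 0.51·16.715 = 8.524
Arc 2: start y=0.000, vy=8.524 → t=1.705, apex=3.633, x_land=58.799, impact vy=-8.524
  bounce: vy ← 0.51·8.524 = 4.347
Arc 3: start y=0.000, vy=4.347 → t=0.869, apex=0.945, x_land=71.494, impact vy=-4.347
  bounce: vy ← 0.51·4.347 = 2.217
Arc 4: start y=0.000, vy=2.217 → t=0.443, apex=0.246, x_land=77.968, impact vy=-2.217
  bounce: vy ← 0.51·2.217 = 1.131
Arc 5: start y=0.000, vy=1.131 → t=0.226, apex=0.064, x_land=81.270, impact vy=-1.131
  bounce: vy ← 0.51·1.131 = 0.577
Arc 6: start y=0.000, vy=0.577 → t=0.115, apex=0.017, x_land=82.954, impact vy=-0.577
  bounce: vy ← 0.51·0.577 = 0.294
Arc 7: start y=0.000, vy=0.294 → t=0.059, apex=0.004, x_land=83.813, impact vy=-0.294
  bounce: vy ← 0.51·0.294 = 0.150

1 2.322 13.969 33.908
2 1.705 3.633 58.799
3 0.869 0.945 71.494
4 0.443 0.246 77.968
5 0.226 0.064 81.270
6 0.115 0.017 82.954
7 0.059 0.004 83.813
final: 83.813 0.150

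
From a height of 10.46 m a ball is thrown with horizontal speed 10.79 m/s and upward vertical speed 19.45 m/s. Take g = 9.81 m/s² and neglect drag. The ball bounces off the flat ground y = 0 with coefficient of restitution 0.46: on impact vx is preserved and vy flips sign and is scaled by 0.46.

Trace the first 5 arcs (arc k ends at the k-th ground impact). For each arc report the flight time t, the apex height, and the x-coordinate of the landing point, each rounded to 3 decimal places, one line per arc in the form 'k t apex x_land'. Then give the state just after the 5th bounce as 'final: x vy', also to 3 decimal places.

Arc 1: start y=10.460, vy=19.450 → t=4.445, apex=29.741, x_land=47.963, impact vy=-24.156
  bounce: vy ← 0.46·24.156 = 11.112
Arc 2: start y=0.000, vy=11.112 → t=2.265, apex=6.293, x_land=72.406, impact vy=-11.112
  bounce: vy ← 0.46·11.112 = 5.111
Arc 3: start y=0.000, vy=5.111 → t=1.042, apex=1.332, x_land=83.651, impact vy=-5.111
  bounce: vy ← 0.46·5.111 = 2.351
Arc 4: start y=0.000, vy=2.351 → t=0.479, apex=0.282, x_land=88.823, impact vy=-2.351
  bounce: vy ← 0.46·2.351 = 1.082
Arc 5: start y=0.000, vy=1.082 → t=0.221, apex=0.060, x_land=91.202, impact vy=-1.082
  bounce: vy ← 0.46·1.082 = 0.498

1 4.445 29.741 47.963
2 2.265 6.293 72.406
3 1.042 1.332 83.651
4 0.479 0.282 88.823
5 0.221 0.060 91.202
final: 91.202 0.498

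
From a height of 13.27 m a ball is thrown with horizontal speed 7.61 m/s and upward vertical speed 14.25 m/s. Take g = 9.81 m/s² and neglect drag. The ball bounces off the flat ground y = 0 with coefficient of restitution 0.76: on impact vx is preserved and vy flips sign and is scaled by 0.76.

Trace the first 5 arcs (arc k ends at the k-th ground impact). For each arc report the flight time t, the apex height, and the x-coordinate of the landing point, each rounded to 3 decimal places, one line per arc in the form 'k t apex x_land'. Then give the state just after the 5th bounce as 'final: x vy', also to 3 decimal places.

1 3.647 23.620 27.754
2 3.336 13.643 53.137
3 2.535 7.880 72.428
4 1.927 4.552 87.090
5 1.464 2.629 98.232
final: 98.232 5.458

Arc 1: start y=13.270, vy=14.250 → t=3.647, apex=23.620, x_land=27.754, impact vy=-21.527
  bounce: vy ← 0.76·21.527 = 16.361
Arc 2: start y=0.000, vy=16.361 → t=3.336, apex=13.643, x_land=53.137, impact vy=-16.361
  bounce: vy ← 0.76·16.361 = 12.434
Arc 3: start y=0.000, vy=12.434 → t=2.535, apex=7.880, x_land=72.428, impact vy=-12.434
  bounce: vy ← 0.76·12.434 = 9.450
Arc 4: start y=0.000, vy=9.450 → t=1.927, apex=4.552, x_land=87.090, impact vy=-9.450
  bounce: vy ← 0.76·9.450 = 7.182
Arc 5: start y=0.000, vy=7.182 → t=1.464, apex=2.629, x_land=98.232, impact vy=-7.182
  bounce: vy ← 0.76·7.182 = 5.458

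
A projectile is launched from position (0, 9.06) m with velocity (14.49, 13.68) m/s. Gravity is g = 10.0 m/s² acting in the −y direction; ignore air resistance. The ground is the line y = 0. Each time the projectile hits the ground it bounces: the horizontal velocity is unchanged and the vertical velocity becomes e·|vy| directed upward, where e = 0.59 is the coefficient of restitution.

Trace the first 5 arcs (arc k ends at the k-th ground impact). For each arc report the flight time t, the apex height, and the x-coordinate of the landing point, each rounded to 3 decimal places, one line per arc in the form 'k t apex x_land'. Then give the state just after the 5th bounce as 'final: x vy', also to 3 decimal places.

1 3.287 18.417 47.632
2 2.265 6.411 80.447
3 1.336 2.232 99.808
4 0.788 0.777 111.231
5 0.465 0.270 117.971
final: 117.971 1.372

Arc 1: start y=9.060, vy=13.680 → t=3.287, apex=18.417, x_land=47.632, impact vy=-19.192
  bounce: vy ← 0.59·19.192 = 11.323
Arc 2: start y=0.000, vy=11.323 → t=2.265, apex=6.411, x_land=80.447, impact vy=-11.323
  bounce: vy ← 0.59·11.323 = 6.681
Arc 3: start y=0.000, vy=6.681 → t=1.336, apex=2.232, x_land=99.808, impact vy=-6.681
  bounce: vy ← 0.59·6.681 = 3.942
Arc 4: start y=0.000, vy=3.942 → t=0.788, apex=0.777, x_land=111.231, impact vy=-3.942
  bounce: vy ← 0.59·3.942 = 2.326
Arc 5: start y=0.000, vy=2.326 → t=0.465, apex=0.270, x_land=117.971, impact vy=-2.326
  bounce: vy ← 0.59·2.326 = 1.372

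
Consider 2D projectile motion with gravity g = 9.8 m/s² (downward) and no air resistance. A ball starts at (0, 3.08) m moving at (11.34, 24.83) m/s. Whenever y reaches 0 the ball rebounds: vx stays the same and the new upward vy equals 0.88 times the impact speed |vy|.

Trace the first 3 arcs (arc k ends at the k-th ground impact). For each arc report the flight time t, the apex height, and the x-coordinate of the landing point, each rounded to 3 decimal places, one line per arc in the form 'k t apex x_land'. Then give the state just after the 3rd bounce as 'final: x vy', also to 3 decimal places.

Arc 1: start y=3.080, vy=24.830 → t=5.188, apex=34.536, x_land=58.838, impact vy=-26.017
  bounce: vy ← 0.88·26.017 = 22.895
Arc 2: start y=0.000, vy=22.895 → t=4.672, apex=26.744, x_land=111.823, impact vy=-22.895
  bounce: vy ← 0.88·22.895 = 20.148
Arc 3: start y=0.000, vy=20.148 → t=4.112, apex=20.711, x_land=158.451, impact vy=-20.148
  bounce: vy ← 0.88·20.148 = 17.730

1 5.188 34.536 58.838
2 4.672 26.744 111.823
3 4.112 20.711 158.451
final: 158.451 17.730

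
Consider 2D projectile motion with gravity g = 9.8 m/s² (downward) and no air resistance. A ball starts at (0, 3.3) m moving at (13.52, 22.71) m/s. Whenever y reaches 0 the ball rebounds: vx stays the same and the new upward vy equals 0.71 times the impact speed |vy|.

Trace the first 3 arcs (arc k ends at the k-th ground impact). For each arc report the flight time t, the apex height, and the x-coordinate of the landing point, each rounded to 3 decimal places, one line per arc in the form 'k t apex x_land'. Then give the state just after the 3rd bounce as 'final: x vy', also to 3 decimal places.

1 4.776 29.613 64.568
2 3.491 14.928 111.764
3 2.479 7.525 145.274
final: 145.274 8.623

Arc 1: start y=3.300, vy=22.710 → t=4.776, apex=29.613, x_land=64.568, impact vy=-24.092
  bounce: vy ← 0.71·24.092 = 17.105
Arc 2: start y=0.000, vy=17.105 → t=3.491, apex=14.928, x_land=111.764, impact vy=-17.105
  bounce: vy ← 0.71·17.105 = 12.145
Arc 3: start y=0.000, vy=12.145 → t=2.479, apex=7.525, x_land=145.274, impact vy=-12.145
  bounce: vy ← 0.71·12.145 = 8.623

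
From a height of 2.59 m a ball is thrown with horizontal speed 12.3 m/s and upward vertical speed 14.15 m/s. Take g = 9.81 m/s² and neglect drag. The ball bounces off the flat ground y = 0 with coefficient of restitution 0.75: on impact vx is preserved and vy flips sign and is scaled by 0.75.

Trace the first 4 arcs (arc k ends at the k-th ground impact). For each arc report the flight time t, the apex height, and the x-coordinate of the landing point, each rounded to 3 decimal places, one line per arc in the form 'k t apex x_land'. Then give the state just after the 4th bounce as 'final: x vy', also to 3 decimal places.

1 3.058 12.795 37.607
2 2.423 7.197 67.406
3 1.817 4.048 89.755
4 1.363 2.277 106.517
final: 106.517 5.013

Arc 1: start y=2.590, vy=14.150 → t=3.058, apex=12.795, x_land=37.607, impact vy=-15.844
  bounce: vy ← 0.75·15.844 = 11.883
Arc 2: start y=0.000, vy=11.883 → t=2.423, apex=7.197, x_land=67.406, impact vy=-11.883
  bounce: vy ← 0.75·11.883 = 8.912
Arc 3: start y=0.000, vy=8.912 → t=1.817, apex=4.048, x_land=89.755, impact vy=-8.912
  bounce: vy ← 0.75·8.912 = 6.684
Arc 4: start y=0.000, vy=6.684 → t=1.363, apex=2.277, x_land=106.517, impact vy=-6.684
  bounce: vy ← 0.75·6.684 = 5.013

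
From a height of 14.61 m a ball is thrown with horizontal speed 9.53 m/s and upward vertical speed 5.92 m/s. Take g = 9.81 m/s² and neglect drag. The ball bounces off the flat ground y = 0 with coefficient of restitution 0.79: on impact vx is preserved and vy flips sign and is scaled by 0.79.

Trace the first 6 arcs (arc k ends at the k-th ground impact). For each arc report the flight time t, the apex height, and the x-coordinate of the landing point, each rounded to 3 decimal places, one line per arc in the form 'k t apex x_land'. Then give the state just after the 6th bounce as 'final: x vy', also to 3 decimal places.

Arc 1: start y=14.610, vy=5.920 → t=2.432, apex=16.396, x_land=23.175, impact vy=-17.936
  bounce: vy ← 0.79·17.936 = 14.169
Arc 2: start y=0.000, vy=14.169 → t=2.889, apex=10.233, x_land=50.705, impact vy=-14.169
  bounce: vy ← 0.79·14.169 = 11.194
Arc 3: start y=0.000, vy=11.194 → t=2.282, apex=6.386, x_land=72.453, impact vy=-11.194
  bounce: vy ← 0.79·11.194 = 8.843
Arc 4: start y=0.000, vy=8.843 → t=1.803, apex=3.986, x_land=89.635, impact vy=-8.843
  bounce: vy ← 0.79·8.843 = 6.986
Arc 5: start y=0.000, vy=6.986 → t=1.424, apex=2.487, x_land=103.208, impact vy=-6.986
  bounce: vy ← 0.79·6.986 = 5.519
Arc 6: start y=0.000, vy=5.519 → t=1.125, apex=1.552, x_land=113.931, impact vy=-5.519
  bounce: vy ← 0.79·5.519 = 4.360

1 2.432 16.396 23.175
2 2.889 10.233 50.705
3 2.282 6.386 72.453
4 1.803 3.986 89.635
5 1.424 2.487 103.208
6 1.125 1.552 113.931
final: 113.931 4.360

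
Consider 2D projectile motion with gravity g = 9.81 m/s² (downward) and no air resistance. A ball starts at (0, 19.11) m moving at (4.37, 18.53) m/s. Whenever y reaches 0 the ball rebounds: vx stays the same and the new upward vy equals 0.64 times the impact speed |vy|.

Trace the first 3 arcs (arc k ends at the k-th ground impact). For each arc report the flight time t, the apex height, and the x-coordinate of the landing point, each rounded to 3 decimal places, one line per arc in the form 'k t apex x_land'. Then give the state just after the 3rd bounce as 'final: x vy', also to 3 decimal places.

1 4.621 36.611 20.193
2 3.497 14.996 35.475
3 2.238 6.142 45.256
final: 45.256 7.026

Arc 1: start y=19.110, vy=18.530 → t=4.621, apex=36.611, x_land=20.193, impact vy=-26.801
  bounce: vy ← 0.64·26.801 = 17.153
Arc 2: start y=0.000, vy=17.153 → t=3.497, apex=14.996, x_land=35.475, impact vy=-17.153
  bounce: vy ← 0.64·17.153 = 10.978
Arc 3: start y=0.000, vy=10.978 → t=2.238, apex=6.142, x_land=45.256, impact vy=-10.978
  bounce: vy ← 0.64·10.978 = 7.026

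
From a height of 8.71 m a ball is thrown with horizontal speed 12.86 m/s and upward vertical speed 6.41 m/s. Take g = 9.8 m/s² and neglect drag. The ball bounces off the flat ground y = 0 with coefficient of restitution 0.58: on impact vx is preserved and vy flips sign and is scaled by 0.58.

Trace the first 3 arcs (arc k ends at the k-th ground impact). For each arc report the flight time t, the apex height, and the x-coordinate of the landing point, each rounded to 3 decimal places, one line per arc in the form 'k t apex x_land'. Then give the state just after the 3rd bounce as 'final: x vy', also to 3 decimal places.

1 2.139 10.806 27.509
2 1.723 3.635 49.663
3 0.999 1.223 62.512
final: 62.512 2.840

Arc 1: start y=8.710, vy=6.410 → t=2.139, apex=10.806, x_land=27.509, impact vy=-14.553
  bounce: vy ← 0.58·14.553 = 8.441
Arc 2: start y=0.000, vy=8.441 → t=1.723, apex=3.635, x_land=49.663, impact vy=-8.441
  bounce: vy ← 0.58·8.441 = 4.896
Arc 3: start y=0.000, vy=4.896 → t=0.999, apex=1.223, x_land=62.512, impact vy=-4.896
  bounce: vy ← 0.58·4.896 = 2.840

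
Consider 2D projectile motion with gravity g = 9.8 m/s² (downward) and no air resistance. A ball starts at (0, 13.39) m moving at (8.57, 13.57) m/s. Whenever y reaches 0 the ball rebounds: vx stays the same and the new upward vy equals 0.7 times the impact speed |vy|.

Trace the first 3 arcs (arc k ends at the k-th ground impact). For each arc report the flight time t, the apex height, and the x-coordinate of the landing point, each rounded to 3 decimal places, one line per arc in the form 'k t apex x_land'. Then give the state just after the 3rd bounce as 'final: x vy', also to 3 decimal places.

Arc 1: start y=13.390, vy=13.570 → t=3.541, apex=22.785, x_land=30.347, impact vy=-21.133
  bounce: vy ← 0.7·21.133 = 14.793
Arc 2: start y=0.000, vy=14.793 → t=3.019, apex=11.165, x_land=56.220, impact vy=-14.793
  bounce: vy ← 0.7·14.793 = 10.355
Arc 3: start y=0.000, vy=10.355 → t=2.113, apex=5.471, x_land=74.330, impact vy=-10.355
  bounce: vy ← 0.7·10.355 = 7.248

1 3.541 22.785 30.347
2 3.019 11.165 56.220
3 2.113 5.471 74.330
final: 74.330 7.248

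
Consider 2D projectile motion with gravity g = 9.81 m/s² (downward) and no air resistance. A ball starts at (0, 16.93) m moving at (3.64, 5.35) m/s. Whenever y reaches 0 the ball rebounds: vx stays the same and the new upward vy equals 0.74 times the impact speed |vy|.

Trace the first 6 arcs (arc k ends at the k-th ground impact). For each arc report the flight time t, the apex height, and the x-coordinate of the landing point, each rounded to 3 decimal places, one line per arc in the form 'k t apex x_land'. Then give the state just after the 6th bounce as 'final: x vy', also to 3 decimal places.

1 2.482 18.389 9.033
2 2.866 10.070 19.464
3 2.121 5.514 27.183
4 1.569 3.020 32.895
5 1.161 1.654 37.122
6 0.859 0.905 40.249
final: 40.249 3.119

Arc 1: start y=16.930, vy=5.350 → t=2.482, apex=18.389, x_land=9.033, impact vy=-18.994
  bounce: vy ← 0.74·18.994 = 14.056
Arc 2: start y=0.000, vy=14.056 → t=2.866, apex=10.070, x_land=19.464, impact vy=-14.056
  bounce: vy ← 0.74·14.056 = 10.401
Arc 3: start y=0.000, vy=10.401 → t=2.121, apex=5.514, x_land=27.183, impact vy=-10.401
  bounce: vy ← 0.74·10.401 = 7.697
Arc 4: start y=0.000, vy=7.697 → t=1.569, apex=3.020, x_land=32.895, impact vy=-7.697
  bounce: vy ← 0.74·7.697 = 5.696
Arc 5: start y=0.000, vy=5.696 → t=1.161, apex=1.654, x_land=37.122, impact vy=-5.696
  bounce: vy ← 0.74·5.696 = 4.215
Arc 6: start y=0.000, vy=4.215 → t=0.859, apex=0.905, x_land=40.249, impact vy=-4.215
  bounce: vy ← 0.74·4.215 = 3.119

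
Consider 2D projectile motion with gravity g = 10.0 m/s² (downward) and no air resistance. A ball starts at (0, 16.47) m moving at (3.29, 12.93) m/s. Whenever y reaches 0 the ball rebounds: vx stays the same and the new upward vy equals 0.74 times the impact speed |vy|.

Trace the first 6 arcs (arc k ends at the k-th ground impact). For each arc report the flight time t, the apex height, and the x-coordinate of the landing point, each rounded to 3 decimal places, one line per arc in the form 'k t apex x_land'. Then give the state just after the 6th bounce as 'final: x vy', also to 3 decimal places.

1 3.521 24.829 11.585
2 3.298 13.596 22.436
3 2.441 7.445 30.466
4 1.806 4.077 36.407
5 1.336 2.233 40.804
6 0.989 1.223 44.058
final: 44.058 3.659

Arc 1: start y=16.470, vy=12.930 → t=3.521, apex=24.829, x_land=11.585, impact vy=-22.284
  bounce: vy ← 0.74·22.284 = 16.490
Arc 2: start y=0.000, vy=16.490 → t=3.298, apex=13.596, x_land=22.436, impact vy=-16.490
  bounce: vy ← 0.74·16.490 = 12.203
Arc 3: start y=0.000, vy=12.203 → t=2.441, apex=7.445, x_land=30.466, impact vy=-12.203
  bounce: vy ← 0.74·12.203 = 9.030
Arc 4: start y=0.000, vy=9.030 → t=1.806, apex=4.077, x_land=36.407, impact vy=-9.030
  bounce: vy ← 0.74·9.030 = 6.682
Arc 5: start y=0.000, vy=6.682 → t=1.336, apex=2.233, x_land=40.804, impact vy=-6.682
  bounce: vy ← 0.74·6.682 = 4.945
Arc 6: start y=0.000, vy=4.945 → t=0.989, apex=1.223, x_land=44.058, impact vy=-4.945
  bounce: vy ← 0.74·4.945 = 3.659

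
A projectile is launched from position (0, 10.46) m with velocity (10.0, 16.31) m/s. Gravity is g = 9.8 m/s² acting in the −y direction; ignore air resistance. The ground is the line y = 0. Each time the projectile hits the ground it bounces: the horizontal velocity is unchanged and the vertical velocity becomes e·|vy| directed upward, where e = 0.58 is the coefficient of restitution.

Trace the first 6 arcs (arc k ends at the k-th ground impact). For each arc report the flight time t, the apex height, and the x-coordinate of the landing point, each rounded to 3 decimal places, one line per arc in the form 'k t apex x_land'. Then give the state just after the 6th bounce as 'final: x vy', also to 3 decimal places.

1 3.879 24.032 38.789
2 2.569 8.084 64.479
3 1.490 2.720 79.379
4 0.864 0.915 88.021
5 0.501 0.308 93.033
6 0.291 0.104 95.940
final: 95.940 0.826

Arc 1: start y=10.460, vy=16.310 → t=3.879, apex=24.032, x_land=38.789, impact vy=-21.703
  bounce: vy ← 0.58·21.703 = 12.588
Arc 2: start y=0.000, vy=12.588 → t=2.569, apex=8.084, x_land=64.479, impact vy=-12.588
  bounce: vy ← 0.58·12.588 = 7.301
Arc 3: start y=0.000, vy=7.301 → t=1.490, apex=2.720, x_land=79.379, impact vy=-7.301
  bounce: vy ← 0.58·7.301 = 4.235
Arc 4: start y=0.000, vy=4.235 → t=0.864, apex=0.915, x_land=88.021, impact vy=-4.235
  bounce: vy ← 0.58·4.235 = 2.456
Arc 5: start y=0.000, vy=2.456 → t=0.501, apex=0.308, x_land=93.033, impact vy=-2.456
  bounce: vy ← 0.58·2.456 = 1.425
Arc 6: start y=0.000, vy=1.425 → t=0.291, apex=0.104, x_land=95.940, impact vy=-1.425
  bounce: vy ← 0.58·1.425 = 0.826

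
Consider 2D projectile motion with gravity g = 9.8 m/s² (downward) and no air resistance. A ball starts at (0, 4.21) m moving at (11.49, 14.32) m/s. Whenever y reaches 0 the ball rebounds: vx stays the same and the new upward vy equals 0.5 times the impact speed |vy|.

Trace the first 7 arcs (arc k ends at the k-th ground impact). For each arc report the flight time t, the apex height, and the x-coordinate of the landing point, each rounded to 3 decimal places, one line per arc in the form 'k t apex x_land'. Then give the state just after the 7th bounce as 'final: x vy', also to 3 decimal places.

1 3.192 14.672 36.672
2 1.730 3.668 56.555
3 0.865 0.917 66.496
4 0.433 0.229 71.466
5 0.216 0.057 73.952
6 0.108 0.014 75.194
7 0.054 0.004 75.816
final: 75.816 0.132

Arc 1: start y=4.210, vy=14.320 → t=3.192, apex=14.672, x_land=36.672, impact vy=-16.958
  bounce: vy ← 0.5·16.958 = 8.479
Arc 2: start y=0.000, vy=8.479 → t=1.730, apex=3.668, x_land=56.555, impact vy=-8.479
  bounce: vy ← 0.5·8.479 = 4.240
Arc 3: start y=0.000, vy=4.240 → t=0.865, apex=0.917, x_land=66.496, impact vy=-4.240
  bounce: vy ← 0.5·4.240 = 2.120
Arc 4: start y=0.000, vy=2.120 → t=0.433, apex=0.229, x_land=71.466, impact vy=-2.120
  bounce: vy ← 0.5·2.120 = 1.060
Arc 5: start y=0.000, vy=1.060 → t=0.216, apex=0.057, x_land=73.952, impact vy=-1.060
  bounce: vy ← 0.5·1.060 = 0.530
Arc 6: start y=0.000, vy=0.530 → t=0.108, apex=0.014, x_land=75.194, impact vy=-0.530
  bounce: vy ← 0.5·0.530 = 0.265
Arc 7: start y=0.000, vy=0.265 → t=0.054, apex=0.004, x_land=75.816, impact vy=-0.265
  bounce: vy ← 0.5·0.265 = 0.132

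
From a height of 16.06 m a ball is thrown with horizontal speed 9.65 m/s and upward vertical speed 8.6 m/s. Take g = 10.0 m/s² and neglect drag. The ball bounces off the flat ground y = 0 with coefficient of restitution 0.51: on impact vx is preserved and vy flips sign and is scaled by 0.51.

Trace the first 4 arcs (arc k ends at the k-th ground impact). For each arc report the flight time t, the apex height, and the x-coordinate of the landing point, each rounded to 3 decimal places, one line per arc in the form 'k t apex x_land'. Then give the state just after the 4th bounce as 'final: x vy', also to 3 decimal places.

1 2.848 19.758 27.482
2 2.028 5.139 47.048
3 1.034 1.337 57.027
4 0.527 0.348 62.117
final: 62.117 1.345

Arc 1: start y=16.060, vy=8.600 → t=2.848, apex=19.758, x_land=27.482, impact vy=-19.879
  bounce: vy ← 0.51·19.879 = 10.138
Arc 2: start y=0.000, vy=10.138 → t=2.028, apex=5.139, x_land=47.048, impact vy=-10.138
  bounce: vy ← 0.51·10.138 = 5.170
Arc 3: start y=0.000, vy=5.170 → t=1.034, apex=1.337, x_land=57.027, impact vy=-5.170
  bounce: vy ← 0.51·5.170 = 2.637
Arc 4: start y=0.000, vy=2.637 → t=0.527, apex=0.348, x_land=62.117, impact vy=-2.637
  bounce: vy ← 0.51·2.637 = 1.345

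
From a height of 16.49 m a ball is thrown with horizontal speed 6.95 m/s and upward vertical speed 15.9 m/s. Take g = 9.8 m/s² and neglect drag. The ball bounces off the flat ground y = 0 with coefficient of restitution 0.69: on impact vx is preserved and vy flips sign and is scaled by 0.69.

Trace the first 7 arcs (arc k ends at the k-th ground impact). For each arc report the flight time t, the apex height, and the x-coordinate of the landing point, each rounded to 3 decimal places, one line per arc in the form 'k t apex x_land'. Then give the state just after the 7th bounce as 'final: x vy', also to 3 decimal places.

1 4.071 29.388 28.297
2 3.380 13.992 51.785
3 2.332 6.662 67.992
4 1.609 3.172 79.175
5 1.110 1.510 86.891
6 0.766 0.719 92.215
7 0.529 0.342 95.889
final: 95.889 1.787

Arc 1: start y=16.490, vy=15.900 → t=4.071, apex=29.388, x_land=28.297, impact vy=-24.000
  bounce: vy ← 0.69·24.000 = 16.560
Arc 2: start y=0.000, vy=16.560 → t=3.380, apex=13.992, x_land=51.785, impact vy=-16.560
  bounce: vy ← 0.69·16.560 = 11.427
Arc 3: start y=0.000, vy=11.427 → t=2.332, apex=6.662, x_land=67.992, impact vy=-11.427
  bounce: vy ← 0.69·11.427 = 7.884
Arc 4: start y=0.000, vy=7.884 → t=1.609, apex=3.172, x_land=79.175, impact vy=-7.884
  bounce: vy ← 0.69·7.884 = 5.440
Arc 5: start y=0.000, vy=5.440 → t=1.110, apex=1.510, x_land=86.891, impact vy=-5.440
  bounce: vy ← 0.69·5.440 = 3.754
Arc 6: start y=0.000, vy=3.754 → t=0.766, apex=0.719, x_land=92.215, impact vy=-3.754
  bounce: vy ← 0.69·3.754 = 2.590
Arc 7: start y=0.000, vy=2.590 → t=0.529, apex=0.342, x_land=95.889, impact vy=-2.590
  bounce: vy ← 0.69·2.590 = 1.787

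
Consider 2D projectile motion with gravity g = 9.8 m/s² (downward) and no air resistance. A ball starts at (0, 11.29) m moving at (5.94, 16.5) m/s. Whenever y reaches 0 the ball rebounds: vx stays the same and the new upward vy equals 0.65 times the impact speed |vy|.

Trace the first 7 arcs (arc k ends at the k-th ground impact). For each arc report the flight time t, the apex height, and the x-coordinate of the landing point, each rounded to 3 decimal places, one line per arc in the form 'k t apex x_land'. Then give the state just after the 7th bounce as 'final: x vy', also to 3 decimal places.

1 3.951 25.180 23.466
2 2.947 10.639 40.971
3 1.916 4.495 52.350
4 1.245 1.899 59.746
5 0.809 0.802 64.553
6 0.526 0.339 67.678
7 0.342 0.143 69.709
final: 69.709 1.089

Arc 1: start y=11.290, vy=16.500 → t=3.951, apex=25.180, x_land=23.466, impact vy=-22.216
  bounce: vy ← 0.65·22.216 = 14.440
Arc 2: start y=0.000, vy=14.440 → t=2.947, apex=10.639, x_land=40.971, impact vy=-14.440
  bounce: vy ← 0.65·14.440 = 9.386
Arc 3: start y=0.000, vy=9.386 → t=1.916, apex=4.495, x_land=52.350, impact vy=-9.386
  bounce: vy ← 0.65·9.386 = 6.101
Arc 4: start y=0.000, vy=6.101 → t=1.245, apex=1.899, x_land=59.746, impact vy=-6.101
  bounce: vy ← 0.65·6.101 = 3.966
Arc 5: start y=0.000, vy=3.966 → t=0.809, apex=0.802, x_land=64.553, impact vy=-3.966
  bounce: vy ← 0.65·3.966 = 2.578
Arc 6: start y=0.000, vy=2.578 → t=0.526, apex=0.339, x_land=67.678, impact vy=-2.578
  bounce: vy ← 0.65·2.578 = 1.675
Arc 7: start y=0.000, vy=1.675 → t=0.342, apex=0.143, x_land=69.709, impact vy=-1.675
  bounce: vy ← 0.65·1.675 = 1.089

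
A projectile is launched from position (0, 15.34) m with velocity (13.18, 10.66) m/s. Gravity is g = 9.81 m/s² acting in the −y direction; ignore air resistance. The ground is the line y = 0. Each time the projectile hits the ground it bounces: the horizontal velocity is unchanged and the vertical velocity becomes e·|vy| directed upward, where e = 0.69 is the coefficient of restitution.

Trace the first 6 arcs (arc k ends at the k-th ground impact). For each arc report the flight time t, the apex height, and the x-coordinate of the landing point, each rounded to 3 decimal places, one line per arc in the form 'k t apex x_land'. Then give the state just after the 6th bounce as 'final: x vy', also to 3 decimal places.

1 3.162 21.132 41.679
2 2.864 10.061 79.431
3 1.976 4.790 105.480
4 1.364 2.281 123.454
5 0.941 1.086 135.856
6 0.649 0.517 144.413
final: 144.413 2.197

Arc 1: start y=15.340, vy=10.660 → t=3.162, apex=21.132, x_land=41.679, impact vy=-20.362
  bounce: vy ← 0.69·20.362 = 14.050
Arc 2: start y=0.000, vy=14.050 → t=2.864, apex=10.061, x_land=79.431, impact vy=-14.050
  bounce: vy ← 0.69·14.050 = 9.694
Arc 3: start y=0.000, vy=9.694 → t=1.976, apex=4.790, x_land=105.480, impact vy=-9.694
  bounce: vy ← 0.69·9.694 = 6.689
Arc 4: start y=0.000, vy=6.689 → t=1.364, apex=2.281, x_land=123.454, impact vy=-6.689
  bounce: vy ← 0.69·6.689 = 4.615
Arc 5: start y=0.000, vy=4.615 → t=0.941, apex=1.086, x_land=135.856, impact vy=-4.615
  bounce: vy ← 0.69·4.615 = 3.185
Arc 6: start y=0.000, vy=3.185 → t=0.649, apex=0.517, x_land=144.413, impact vy=-3.185
  bounce: vy ← 0.69·3.185 = 2.197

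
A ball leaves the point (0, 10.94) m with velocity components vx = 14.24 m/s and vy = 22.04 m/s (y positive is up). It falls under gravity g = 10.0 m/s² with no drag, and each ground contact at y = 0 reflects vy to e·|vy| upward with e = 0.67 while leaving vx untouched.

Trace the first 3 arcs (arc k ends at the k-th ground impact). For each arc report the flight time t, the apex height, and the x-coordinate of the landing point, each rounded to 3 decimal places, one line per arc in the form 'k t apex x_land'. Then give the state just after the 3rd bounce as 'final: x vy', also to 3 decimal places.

1 4.858 35.228 69.183
2 3.557 15.814 119.832
3 2.383 7.099 153.768
final: 153.768 7.983

Arc 1: start y=10.940, vy=22.040 → t=4.858, apex=35.228, x_land=69.183, impact vy=-26.544
  bounce: vy ← 0.67·26.544 = 17.784
Arc 2: start y=0.000, vy=17.784 → t=3.557, apex=15.814, x_land=119.832, impact vy=-17.784
  bounce: vy ← 0.67·17.784 = 11.915
Arc 3: start y=0.000, vy=11.915 → t=2.383, apex=7.099, x_land=153.768, impact vy=-11.915
  bounce: vy ← 0.67·11.915 = 7.983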